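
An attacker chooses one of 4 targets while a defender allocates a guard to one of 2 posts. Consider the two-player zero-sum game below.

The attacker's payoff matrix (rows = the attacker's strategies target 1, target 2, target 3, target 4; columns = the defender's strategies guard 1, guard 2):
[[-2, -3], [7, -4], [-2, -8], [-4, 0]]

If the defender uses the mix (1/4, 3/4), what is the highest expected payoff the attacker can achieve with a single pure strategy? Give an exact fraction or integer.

target 1: (-2)·(1/4) + (-3)·(3/4) = -11/4.
target 2: (7)·(1/4) + (-4)·(3/4) = -5/4.
target 3: (-2)·(1/4) + (-8)·(3/4) = -13/2.
target 4: (-4)·(1/4) + (0)·(3/4) = -1.
The best pure response is target 4 with expected payoff -1.

-1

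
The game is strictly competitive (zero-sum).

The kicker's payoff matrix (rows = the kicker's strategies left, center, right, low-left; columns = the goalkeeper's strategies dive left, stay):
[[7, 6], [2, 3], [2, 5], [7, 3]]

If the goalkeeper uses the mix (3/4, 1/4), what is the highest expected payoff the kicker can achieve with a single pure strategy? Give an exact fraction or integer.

left: (7)·(3/4) + (6)·(1/4) = 27/4.
center: (2)·(3/4) + (3)·(1/4) = 9/4.
right: (2)·(3/4) + (5)·(1/4) = 11/4.
low-left: (7)·(3/4) + (3)·(1/4) = 6.
The best pure response is left with expected payoff 27/4.

27/4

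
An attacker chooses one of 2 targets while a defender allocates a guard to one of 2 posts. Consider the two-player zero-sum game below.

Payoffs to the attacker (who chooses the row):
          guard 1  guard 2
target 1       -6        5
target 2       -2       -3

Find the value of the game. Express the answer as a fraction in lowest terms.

-7/3

Row minima are -6 and -3, so the attacker's maximin is -3; column maxima are -2 and 5, so the defender's minimax is -2. These differ, so the equilibrium is in mixed strategies.
Let the attacker play target 1 with probability p. The defender is indifferent when −6p − 2(1−p) = 5p − 3(1−p), giving p = 1/12.
Let the defender play guard 1 with probability q. The attacker is indifferent when −6q + 5(1−q) = −2q − 3(1−q), giving q = 2/3.
The value is -6·(2/3) + (5)·(1/3) = -7/3.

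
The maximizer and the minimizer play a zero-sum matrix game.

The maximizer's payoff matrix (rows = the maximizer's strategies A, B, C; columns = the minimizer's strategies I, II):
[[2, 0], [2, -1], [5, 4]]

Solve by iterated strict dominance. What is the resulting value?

Row B is strictly dominated by row C (5>2, 4>-1); eliminate B.
Column I is strictly dominated by II for the minimizer (0<2, 4<5); eliminate I.
Row A is strictly dominated by row C (4>0); eliminate A.
Only (C, II) remains, with payoff 4.

4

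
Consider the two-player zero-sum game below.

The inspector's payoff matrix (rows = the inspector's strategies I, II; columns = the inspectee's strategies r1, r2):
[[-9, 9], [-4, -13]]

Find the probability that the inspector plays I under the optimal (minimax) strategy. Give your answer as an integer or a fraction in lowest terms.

1/3

Row minima are -9 and -13, so the inspector's maximin is -9; column maxima are -4 and 9, so the inspectee's minimax is -4. These differ, so the equilibrium is in mixed strategies.
Let the inspector play I with probability p. The inspectee is indifferent when −9p − 4(1−p) = 9p − 13(1−p), giving p = 1/3.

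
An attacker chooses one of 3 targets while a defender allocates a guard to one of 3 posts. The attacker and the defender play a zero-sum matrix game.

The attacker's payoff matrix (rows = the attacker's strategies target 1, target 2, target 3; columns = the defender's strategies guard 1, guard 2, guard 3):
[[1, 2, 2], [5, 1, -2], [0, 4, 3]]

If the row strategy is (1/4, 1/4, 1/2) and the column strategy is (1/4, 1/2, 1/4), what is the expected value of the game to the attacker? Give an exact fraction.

Against (1/4, 1/2, 1/4), each row's expected payoff is target 1: 7/4; target 2: 5/4; target 3: 11/4.
Taking the (1/4, 1/4, 1/2)-weighted average: (1/4)·(7/4) + (1/4)·(5/4) + (1/2)·(11/4) = 17/8.

17/8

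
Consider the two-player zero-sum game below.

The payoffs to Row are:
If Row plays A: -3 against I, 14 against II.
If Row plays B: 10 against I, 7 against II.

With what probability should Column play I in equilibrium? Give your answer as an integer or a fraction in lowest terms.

7/20

Row minima are -3 and 7, so Row's maximin is 7; column maxima are 10 and 14, so Column's minimax is 10. These differ, so the equilibrium is in mixed strategies.
Let Column play I with probability q. Row is indifferent when −3q + 14(1−q) = 10q + 7(1−q), giving q = 7/20.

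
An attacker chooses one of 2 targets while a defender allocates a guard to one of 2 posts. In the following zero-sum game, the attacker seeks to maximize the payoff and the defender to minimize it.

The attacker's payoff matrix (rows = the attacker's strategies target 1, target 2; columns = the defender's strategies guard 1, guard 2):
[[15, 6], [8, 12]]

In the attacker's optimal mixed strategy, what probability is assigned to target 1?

Row minima are 6 and 8, so the attacker's maximin is 8; column maxima are 15 and 12, so the defender's minimax is 12. These differ, so the equilibrium is in mixed strategies.
Let the attacker play target 1 with probability p. The defender is indifferent when 15p + 8(1−p) = 6p + 12(1−p), giving p = 4/13.

4/13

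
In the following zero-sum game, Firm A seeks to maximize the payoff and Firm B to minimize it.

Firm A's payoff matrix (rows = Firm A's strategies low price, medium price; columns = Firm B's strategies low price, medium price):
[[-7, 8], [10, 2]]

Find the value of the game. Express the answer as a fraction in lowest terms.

Row minima are -7 and 2, so Firm A's maximin is 2; column maxima are 10 and 8, so Firm B's minimax is 8. These differ, so the equilibrium is in mixed strategies.
Let Firm A play low price with probability p. Firm B is indifferent when −7p + 10(1−p) = 8p + 2(1−p), giving p = 8/23.
Let Firm B play low price with probability q. Firm A is indifferent when −7q + 8(1−q) = 10q + 2(1−q), giving q = 6/23.
The value is -7·(6/23) + (8)·(17/23) = 94/23.

94/23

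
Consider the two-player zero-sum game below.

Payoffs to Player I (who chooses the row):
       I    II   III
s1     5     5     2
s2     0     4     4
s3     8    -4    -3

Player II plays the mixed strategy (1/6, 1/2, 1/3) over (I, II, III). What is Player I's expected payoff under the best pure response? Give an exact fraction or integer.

4

s1: (5)·(1/6) + (5)·(1/2) + (2)·(1/3) = 4.
s2: (0)·(1/6) + (4)·(1/2) + (4)·(1/3) = 10/3.
s3: (8)·(1/6) + (-4)·(1/2) + (-3)·(1/3) = -5/3.
The best pure response is s1 with expected payoff 4.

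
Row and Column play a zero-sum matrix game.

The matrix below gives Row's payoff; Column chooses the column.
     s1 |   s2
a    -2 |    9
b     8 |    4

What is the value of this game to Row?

Row minima are -2 and 4, so Row's maximin is 4; column maxima are 8 and 9, so Column's minimax is 8. These differ, so the equilibrium is in mixed strategies.
Let Row play a with probability p. Column is indifferent when −2p + 8(1−p) = 9p + 4(1−p), giving p = 4/15.
Let Column play s1 with probability q. Row is indifferent when −2q + 9(1−q) = 8q + 4(1−q), giving q = 1/3.
The value is -2·(1/3) + (9)·(2/3) = 16/3.

16/3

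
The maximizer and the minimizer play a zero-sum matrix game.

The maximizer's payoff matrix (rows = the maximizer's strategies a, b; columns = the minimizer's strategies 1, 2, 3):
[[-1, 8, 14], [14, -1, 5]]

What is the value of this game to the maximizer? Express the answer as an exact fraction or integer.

Column 3 is strictly dominated by 2 for the minimizer (it gives the maximizer more in every row).
The remaining 2×2 game on (a, b) × (1, 2) has no saddle point. Let the maximizer play a with probability p; indifference gives −p + 14(1−p) = 8p − (1−p), so p = 5/8.
Similarly the minimizer's optimal q on 1 is 3/8, and the value is -1·(3/8) + (8)·(5/8) = 37/8.

37/8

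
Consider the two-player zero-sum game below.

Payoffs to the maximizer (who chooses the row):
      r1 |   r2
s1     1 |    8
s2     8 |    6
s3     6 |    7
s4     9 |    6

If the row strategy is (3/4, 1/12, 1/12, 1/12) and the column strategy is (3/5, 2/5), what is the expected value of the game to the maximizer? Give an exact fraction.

139/30

Against (3/5, 2/5), each row's expected payoff is s1: 19/5; s2: 36/5; s3: 32/5; s4: 39/5.
Taking the (3/4, 1/12, 1/12, 1/12)-weighted average: (3/4)·(19/5) + (1/12)·(36/5) + (1/12)·(32/5) + (1/12)·(39/5) = 139/30.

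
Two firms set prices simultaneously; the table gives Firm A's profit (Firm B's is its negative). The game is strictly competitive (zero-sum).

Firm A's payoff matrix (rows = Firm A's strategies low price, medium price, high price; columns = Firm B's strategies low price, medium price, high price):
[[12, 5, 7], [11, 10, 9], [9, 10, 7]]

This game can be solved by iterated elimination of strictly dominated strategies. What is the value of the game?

Column low price is strictly dominated by high price for Firm B (7<12, 9<11, 7<9); eliminate low price.
Row low price is strictly dominated by row medium price (10>5, 9>7); eliminate low price.
Column medium price is strictly dominated by high price for Firm B (9<10, 7<10); eliminate medium price.
Row high price is strictly dominated by row medium price (9>7); eliminate high price.
Only (medium price, high price) remains, with payoff 9.

9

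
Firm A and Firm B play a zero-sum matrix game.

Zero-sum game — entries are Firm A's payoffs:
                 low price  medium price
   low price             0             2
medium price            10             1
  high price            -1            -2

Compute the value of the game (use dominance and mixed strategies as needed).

20/11

Row high price is strictly dominated by row low price, so Firm A never plays it.
The remaining 2×2 game on (low price, medium price) × (low price, medium price) has no saddle point. Let Firm A play low price with probability p; indifference gives 10(1−p) = 2p + (1−p), so p = 9/11.
Similarly Firm B's optimal q on low price is 1/11, and the value is 0·(1/11) + (2)·(10/11) = 20/11.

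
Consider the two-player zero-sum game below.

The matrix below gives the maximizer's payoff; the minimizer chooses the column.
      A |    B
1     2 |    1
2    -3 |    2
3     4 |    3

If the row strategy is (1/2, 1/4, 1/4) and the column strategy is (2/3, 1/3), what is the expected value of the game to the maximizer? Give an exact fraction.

17/12

Against (2/3, 1/3), each row's expected payoff is 1: 5/3; 2: -4/3; 3: 11/3.
Taking the (1/2, 1/4, 1/4)-weighted average: (1/2)·(5/3) + (1/4)·(-4/3) + (1/4)·(11/3) = 17/12.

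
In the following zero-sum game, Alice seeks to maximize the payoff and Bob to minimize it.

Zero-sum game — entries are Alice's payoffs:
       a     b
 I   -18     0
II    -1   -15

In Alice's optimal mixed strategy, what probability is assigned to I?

Row minima are -18 and -15, so Alice's maximin is -15; column maxima are -1 and 0, so Bob's minimax is -1. These differ, so the equilibrium is in mixed strategies.
Let Alice play I with probability p. Bob is indifferent when −18p − (1−p) = −15(1−p), giving p = 7/16.

7/16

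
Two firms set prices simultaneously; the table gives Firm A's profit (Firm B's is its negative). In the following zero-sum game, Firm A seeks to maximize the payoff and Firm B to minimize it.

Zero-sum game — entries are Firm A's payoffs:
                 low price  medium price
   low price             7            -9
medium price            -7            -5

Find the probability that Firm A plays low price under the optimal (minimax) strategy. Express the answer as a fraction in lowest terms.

Row minima are -9 and -7, so Firm A's maximin is -7; column maxima are 7 and -5, so Firm B's minimax is -5. These differ, so the equilibrium is in mixed strategies.
Let Firm A play low price with probability p. Firm B is indifferent when 7p − 7(1−p) = −9p − 5(1−p), giving p = 1/9.

1/9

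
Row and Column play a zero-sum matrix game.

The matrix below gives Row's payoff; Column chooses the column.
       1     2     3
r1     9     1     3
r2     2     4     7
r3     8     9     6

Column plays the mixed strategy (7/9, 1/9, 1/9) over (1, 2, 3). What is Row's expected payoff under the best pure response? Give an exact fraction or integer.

r1: (9)·(7/9) + (1)·(1/9) + (3)·(1/9) = 67/9.
r2: (2)·(7/9) + (4)·(1/9) + (7)·(1/9) = 25/9.
r3: (8)·(7/9) + (9)·(1/9) + (6)·(1/9) = 71/9.
The best pure response is r3 with expected payoff 71/9.

71/9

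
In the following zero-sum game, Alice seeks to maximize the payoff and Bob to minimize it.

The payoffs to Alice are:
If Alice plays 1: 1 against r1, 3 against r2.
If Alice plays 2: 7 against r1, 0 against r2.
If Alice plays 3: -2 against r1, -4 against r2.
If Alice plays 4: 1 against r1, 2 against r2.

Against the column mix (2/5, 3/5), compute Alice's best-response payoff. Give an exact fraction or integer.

14/5

1: (1)·(2/5) + (3)·(3/5) = 11/5.
2: (7)·(2/5) + (0)·(3/5) = 14/5.
3: (-2)·(2/5) + (-4)·(3/5) = -16/5.
4: (1)·(2/5) + (2)·(3/5) = 8/5.
The best pure response is 2 with expected payoff 14/5.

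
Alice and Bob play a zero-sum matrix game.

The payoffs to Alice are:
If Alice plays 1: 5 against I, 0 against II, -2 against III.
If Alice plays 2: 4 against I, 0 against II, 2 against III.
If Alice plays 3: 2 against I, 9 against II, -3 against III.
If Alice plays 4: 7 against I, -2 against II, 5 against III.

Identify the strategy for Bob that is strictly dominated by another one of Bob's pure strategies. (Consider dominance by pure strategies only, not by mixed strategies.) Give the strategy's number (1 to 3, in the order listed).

1

Bob prefers columns that give Alice less. Compare I with III: -2 < 5, 2 < 4, -3 < 2, 5 < 7.
So III strictly dominates I for Bob; I is strictly dominated.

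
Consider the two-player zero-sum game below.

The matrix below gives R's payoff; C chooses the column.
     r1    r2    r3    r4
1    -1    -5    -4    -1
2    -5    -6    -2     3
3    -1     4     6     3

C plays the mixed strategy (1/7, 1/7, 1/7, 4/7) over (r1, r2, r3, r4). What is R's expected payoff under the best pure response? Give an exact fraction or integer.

3

1: (-1)·(1/7) + (-5)·(1/7) + (-4)·(1/7) + (-1)·(4/7) = -2.
2: (-5)·(1/7) + (-6)·(1/7) + (-2)·(1/7) + (3)·(4/7) = -1/7.
3: (-1)·(1/7) + (4)·(1/7) + (6)·(1/7) + (3)·(4/7) = 3.
The best pure response is 3 with expected payoff 3.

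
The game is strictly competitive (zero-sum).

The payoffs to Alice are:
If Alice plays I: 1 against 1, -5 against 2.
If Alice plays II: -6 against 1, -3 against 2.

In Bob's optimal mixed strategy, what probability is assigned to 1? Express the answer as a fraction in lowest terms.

Row minima are -5 and -6, so Alice's maximin is -5; column maxima are 1 and -3, so Bob's minimax is -3. These differ, so the equilibrium is in mixed strategies.
Let Bob play 1 with probability q. Alice is indifferent when q − 5(1−q) = −6q − 3(1−q), giving q = 2/9.

2/9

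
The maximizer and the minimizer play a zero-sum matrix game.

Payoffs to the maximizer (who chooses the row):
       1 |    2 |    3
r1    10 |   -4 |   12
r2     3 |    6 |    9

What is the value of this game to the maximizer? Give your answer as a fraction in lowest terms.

72/17

Column 3 is strictly dominated by 1 for the minimizer (it gives the maximizer more in every row).
The remaining 2×2 game on (r1, r2) × (1, 2) has no saddle point. Let the maximizer play r1 with probability p; indifference gives 10p + 3(1−p) = −4p + 6(1−p), so p = 3/17.
Similarly the minimizer's optimal q on 1 is 10/17, and the value is 10·(10/17) + (-4)·(7/17) = 72/17.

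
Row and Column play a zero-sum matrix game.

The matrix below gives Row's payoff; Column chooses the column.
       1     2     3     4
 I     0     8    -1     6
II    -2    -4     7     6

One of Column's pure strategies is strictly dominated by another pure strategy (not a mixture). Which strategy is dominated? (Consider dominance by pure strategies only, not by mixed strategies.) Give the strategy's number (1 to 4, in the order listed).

Column prefers columns that give Row less. Compare 4 with 1: 0 < 6, -2 < 6.
So 1 strictly dominates 4 for Column; 4 is strictly dominated.

4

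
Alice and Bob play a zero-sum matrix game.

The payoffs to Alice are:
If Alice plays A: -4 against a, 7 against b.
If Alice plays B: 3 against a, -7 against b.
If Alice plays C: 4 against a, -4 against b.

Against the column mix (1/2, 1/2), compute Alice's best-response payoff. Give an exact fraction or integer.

3/2

A: (-4)·(1/2) + (7)·(1/2) = 3/2.
B: (3)·(1/2) + (-7)·(1/2) = -2.
C: (4)·(1/2) + (-4)·(1/2) = 0.
The best pure response is A with expected payoff 3/2.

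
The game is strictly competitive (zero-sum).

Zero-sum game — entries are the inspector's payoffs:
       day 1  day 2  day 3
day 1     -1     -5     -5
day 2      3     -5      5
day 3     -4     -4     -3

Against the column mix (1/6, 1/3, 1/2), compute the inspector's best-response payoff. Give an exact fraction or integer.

day 1: (-1)·(1/6) + (-5)·(1/3) + (-5)·(1/2) = -13/3.
day 2: (3)·(1/6) + (-5)·(1/3) + (5)·(1/2) = 4/3.
day 3: (-4)·(1/6) + (-4)·(1/3) + (-3)·(1/2) = -7/2.
The best pure response is day 2 with expected payoff 4/3.

4/3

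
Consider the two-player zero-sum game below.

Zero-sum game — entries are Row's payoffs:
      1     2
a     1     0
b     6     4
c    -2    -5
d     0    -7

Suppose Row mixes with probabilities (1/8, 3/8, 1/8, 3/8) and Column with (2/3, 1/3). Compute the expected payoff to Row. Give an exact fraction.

Against (2/3, 1/3), each row's expected payoff is a: 2/3; b: 16/3; c: -3; d: -7/3.
Taking the (1/8, 3/8, 1/8, 3/8)-weighted average: (1/8)·(2/3) + (3/8)·(16/3) + (1/8)·(-3) + (3/8)·(-7/3) = 5/6.

5/6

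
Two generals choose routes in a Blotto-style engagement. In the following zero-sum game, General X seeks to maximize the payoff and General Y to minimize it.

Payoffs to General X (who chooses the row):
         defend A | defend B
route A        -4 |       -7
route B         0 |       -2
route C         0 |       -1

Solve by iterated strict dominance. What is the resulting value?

Row route A is strictly dominated by row route B (0>-4, -2>-7); eliminate route A.
Column defend A is strictly dominated by defend B for General Y (-2<0, -1<0); eliminate defend A.
Row route B is strictly dominated by row route C (-1>-2); eliminate route B.
Only (route C, defend B) remains, with payoff -1.

-1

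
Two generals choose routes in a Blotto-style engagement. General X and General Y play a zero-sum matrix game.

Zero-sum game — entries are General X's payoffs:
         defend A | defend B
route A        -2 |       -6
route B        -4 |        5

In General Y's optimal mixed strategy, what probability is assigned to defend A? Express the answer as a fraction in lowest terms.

Row minima are -6 and -4, so General X's maximin is -4; column maxima are -2 and 5, so General Y's minimax is -2. These differ, so the equilibrium is in mixed strategies.
Let General Y play defend A with probability q. General X is indifferent when −2q − 6(1−q) = −4q + 5(1−q), giving q = 11/13.

11/13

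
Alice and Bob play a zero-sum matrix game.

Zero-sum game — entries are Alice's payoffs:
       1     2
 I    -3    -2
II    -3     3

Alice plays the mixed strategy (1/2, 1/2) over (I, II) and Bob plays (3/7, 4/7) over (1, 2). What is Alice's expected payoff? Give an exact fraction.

-1

Against (3/7, 4/7), each row's expected payoff is I: -17/7; II: 3/7.
Taking the (1/2, 1/2)-weighted average: (1/2)·(-17/7) + (1/2)·(3/7) = -1.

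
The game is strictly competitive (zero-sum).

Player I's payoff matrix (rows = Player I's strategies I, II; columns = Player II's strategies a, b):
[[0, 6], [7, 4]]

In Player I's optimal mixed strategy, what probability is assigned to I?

Row minima are 0 and 4, so Player I's maximin is 4; column maxima are 7 and 6, so Player II's minimax is 6. These differ, so the equilibrium is in mixed strategies.
Let Player I play I with probability p. Player II is indifferent when 7(1−p) = 6p + 4(1−p), giving p = 1/3.

1/3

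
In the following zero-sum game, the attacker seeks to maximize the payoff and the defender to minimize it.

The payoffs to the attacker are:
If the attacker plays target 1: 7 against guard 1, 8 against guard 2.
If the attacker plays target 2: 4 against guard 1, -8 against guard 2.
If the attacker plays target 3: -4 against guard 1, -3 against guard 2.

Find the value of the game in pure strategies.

Row minima: 7, -8, -4 → the attacker's maximin is 7.
Column maxima: 7, 8 → the defender's minimax is 7.
They coincide at (target 1, guard 1), so the value is 7.

7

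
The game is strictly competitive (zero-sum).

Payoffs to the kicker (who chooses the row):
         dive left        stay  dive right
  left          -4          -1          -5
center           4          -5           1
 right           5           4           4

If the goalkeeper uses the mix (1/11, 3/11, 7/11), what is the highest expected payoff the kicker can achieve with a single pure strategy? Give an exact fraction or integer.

left: (-4)·(1/11) + (-1)·(3/11) + (-5)·(7/11) = -42/11.
center: (4)·(1/11) + (-5)·(3/11) + (1)·(7/11) = -4/11.
right: (5)·(1/11) + (4)·(3/11) + (4)·(7/11) = 45/11.
The best pure response is right with expected payoff 45/11.

45/11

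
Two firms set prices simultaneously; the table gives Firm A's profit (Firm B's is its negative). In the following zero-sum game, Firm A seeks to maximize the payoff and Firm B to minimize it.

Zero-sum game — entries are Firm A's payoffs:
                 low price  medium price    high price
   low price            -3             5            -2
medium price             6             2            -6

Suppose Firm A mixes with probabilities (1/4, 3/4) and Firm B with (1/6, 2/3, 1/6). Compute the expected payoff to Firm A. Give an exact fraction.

13/8

Against (1/6, 2/3, 1/6), each row's expected payoff is low price: 5/2; medium price: 4/3.
Taking the (1/4, 3/4)-weighted average: (1/4)·(5/2) + (3/4)·(4/3) = 13/8.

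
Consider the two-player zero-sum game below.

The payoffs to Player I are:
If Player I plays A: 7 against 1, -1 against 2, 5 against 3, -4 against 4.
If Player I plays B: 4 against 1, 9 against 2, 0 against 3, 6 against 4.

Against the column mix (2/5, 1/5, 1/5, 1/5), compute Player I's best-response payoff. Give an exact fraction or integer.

A: (7)·(2/5) + (-1)·(1/5) + (5)·(1/5) + (-4)·(1/5) = 14/5.
B: (4)·(2/5) + (9)·(1/5) + (0)·(1/5) + (6)·(1/5) = 23/5.
The best pure response is B with expected payoff 23/5.

23/5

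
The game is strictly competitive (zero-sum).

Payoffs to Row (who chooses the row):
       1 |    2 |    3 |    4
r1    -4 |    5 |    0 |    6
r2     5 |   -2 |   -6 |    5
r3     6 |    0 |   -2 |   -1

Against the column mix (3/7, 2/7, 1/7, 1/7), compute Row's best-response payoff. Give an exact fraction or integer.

r1: (-4)·(3/7) + (5)·(2/7) + (0)·(1/7) + (6)·(1/7) = 4/7.
r2: (5)·(3/7) + (-2)·(2/7) + (-6)·(1/7) + (5)·(1/7) = 10/7.
r3: (6)·(3/7) + (0)·(2/7) + (-2)·(1/7) + (-1)·(1/7) = 15/7.
The best pure response is r3 with expected payoff 15/7.

15/7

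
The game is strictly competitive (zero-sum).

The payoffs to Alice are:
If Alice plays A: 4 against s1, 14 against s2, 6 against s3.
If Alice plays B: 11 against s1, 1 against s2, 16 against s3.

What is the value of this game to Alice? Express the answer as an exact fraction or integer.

Column s3 is strictly dominated by s1 for Bob (it gives Alice more in every row).
The remaining 2×2 game on (A, B) × (s1, s2) has no saddle point. Let Alice play A with probability p; indifference gives 4p + 11(1−p) = 14p + (1−p), so p = 1/2.
Similarly Bob's optimal q on s1 is 13/20, and the value is 4·(13/20) + (14)·(7/20) = 15/2.

15/2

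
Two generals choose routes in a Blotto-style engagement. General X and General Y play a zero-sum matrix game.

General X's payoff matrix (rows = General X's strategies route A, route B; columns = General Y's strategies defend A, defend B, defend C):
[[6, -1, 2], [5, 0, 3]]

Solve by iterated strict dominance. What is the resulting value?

0

Column defend A is strictly dominated by defend B for General Y (-1<6, 0<5); eliminate defend A.
Row route A is strictly dominated by row route B (0>-1, 3>2); eliminate route A.
Column defend C is strictly dominated by defend B for General Y (0<3); eliminate defend C.
Only (route B, defend B) remains, with payoff 0.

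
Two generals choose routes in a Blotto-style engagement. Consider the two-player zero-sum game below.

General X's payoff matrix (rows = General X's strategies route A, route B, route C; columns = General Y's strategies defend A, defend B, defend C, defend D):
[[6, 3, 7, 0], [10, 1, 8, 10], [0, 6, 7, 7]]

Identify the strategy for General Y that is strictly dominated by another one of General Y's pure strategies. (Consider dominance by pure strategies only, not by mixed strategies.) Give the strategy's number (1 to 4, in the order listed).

3

General Y prefers columns that give General X less. Compare defend C with defend B: 3 < 7, 1 < 8, 6 < 7.
So defend B strictly dominates defend C for General Y; defend C is strictly dominated.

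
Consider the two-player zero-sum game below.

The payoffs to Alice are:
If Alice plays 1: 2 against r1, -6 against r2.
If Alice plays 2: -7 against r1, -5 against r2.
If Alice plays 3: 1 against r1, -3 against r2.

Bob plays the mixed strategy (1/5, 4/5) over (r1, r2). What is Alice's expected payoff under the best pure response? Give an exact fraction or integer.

1: (2)·(1/5) + (-6)·(4/5) = -22/5.
2: (-7)·(1/5) + (-5)·(4/5) = -27/5.
3: (1)·(1/5) + (-3)·(4/5) = -11/5.
The best pure response is 3 with expected payoff -11/5.

-11/5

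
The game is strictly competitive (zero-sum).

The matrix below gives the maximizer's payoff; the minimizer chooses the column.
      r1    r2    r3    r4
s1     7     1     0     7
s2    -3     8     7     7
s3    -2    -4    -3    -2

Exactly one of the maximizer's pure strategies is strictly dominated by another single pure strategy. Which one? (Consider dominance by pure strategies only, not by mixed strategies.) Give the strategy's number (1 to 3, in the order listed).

Compare s3 with s1: 7 > -2, 1 > -4, 0 > -3, 7 > -2.
So s1 strictly dominates s3 for the maximizer; s3 is strictly dominated.

3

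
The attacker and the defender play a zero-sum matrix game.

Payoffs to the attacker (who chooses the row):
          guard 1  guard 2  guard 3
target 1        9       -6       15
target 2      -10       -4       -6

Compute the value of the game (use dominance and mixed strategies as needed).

-32/7

Column guard 3 is strictly dominated by guard 1 for the defender (it gives the attacker more in every row).
The remaining 2×2 game on (target 1, target 2) × (guard 1, guard 2) has no saddle point. Let the attacker play target 1 with probability p; indifference gives 9p − 10(1−p) = −6p − 4(1−p), so p = 2/7.
Similarly the defender's optimal q on guard 1 is 2/21, and the value is 9·(2/21) + (-6)·(19/21) = -32/7.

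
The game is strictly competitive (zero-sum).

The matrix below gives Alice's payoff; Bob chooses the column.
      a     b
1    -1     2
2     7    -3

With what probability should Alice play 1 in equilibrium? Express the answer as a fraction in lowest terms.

10/13

Row minima are -1 and -3, so Alice's maximin is -1; column maxima are 7 and 2, so Bob's minimax is 2. These differ, so the equilibrium is in mixed strategies.
Let Alice play 1 with probability p. Bob is indifferent when −p + 7(1−p) = 2p − 3(1−p), giving p = 10/13.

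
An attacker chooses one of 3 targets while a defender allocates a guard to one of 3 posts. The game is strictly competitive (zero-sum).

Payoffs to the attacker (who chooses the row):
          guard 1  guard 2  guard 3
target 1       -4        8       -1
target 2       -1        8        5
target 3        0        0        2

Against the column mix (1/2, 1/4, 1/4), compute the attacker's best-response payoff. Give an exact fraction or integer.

target 1: (-4)·(1/2) + (8)·(1/4) + (-1)·(1/4) = -1/4.
target 2: (-1)·(1/2) + (8)·(1/4) + (5)·(1/4) = 11/4.
target 3: (0)·(1/2) + (0)·(1/4) + (2)·(1/4) = 1/2.
The best pure response is target 2 with expected payoff 11/4.

11/4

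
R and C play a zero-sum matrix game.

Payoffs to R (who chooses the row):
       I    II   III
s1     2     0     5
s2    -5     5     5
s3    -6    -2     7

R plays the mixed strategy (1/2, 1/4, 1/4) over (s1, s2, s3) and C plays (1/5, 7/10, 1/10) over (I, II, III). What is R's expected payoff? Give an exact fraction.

29/40

Against (1/5, 7/10, 1/10), each row's expected payoff is s1: 9/10; s2: 3; s3: -19/10.
Taking the (1/2, 1/4, 1/4)-weighted average: (1/2)·(9/10) + (1/4)·(3) + (1/4)·(-19/10) = 29/40.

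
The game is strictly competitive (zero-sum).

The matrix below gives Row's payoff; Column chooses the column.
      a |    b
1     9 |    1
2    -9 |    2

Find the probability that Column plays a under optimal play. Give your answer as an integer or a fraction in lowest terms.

Row minima are 1 and -9, so Row's maximin is 1; column maxima are 9 and 2, so Column's minimax is 2. These differ, so the equilibrium is in mixed strategies.
Let Column play a with probability q. Row is indifferent when 9q + (1−q) = −9q + 2(1−q), giving q = 1/19.

1/19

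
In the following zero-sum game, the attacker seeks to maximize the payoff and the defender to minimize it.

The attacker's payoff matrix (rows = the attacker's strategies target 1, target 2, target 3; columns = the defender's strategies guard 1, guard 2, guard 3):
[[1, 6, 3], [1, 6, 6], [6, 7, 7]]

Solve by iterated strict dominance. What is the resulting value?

Column guard 2 is strictly dominated by guard 1 for the defender (1<6, 1<6, 6<7); eliminate guard 2.
Row target 2 is strictly dominated by row target 3 (6>1, 7>6); eliminate target 2.
Row target 1 is strictly dominated by row target 3 (6>1, 7>3); eliminate target 1.
Column guard 3 is strictly dominated by guard 1 for the defender (6<7); eliminate guard 3.
Only (target 3, guard 1) remains, with payoff 6.

6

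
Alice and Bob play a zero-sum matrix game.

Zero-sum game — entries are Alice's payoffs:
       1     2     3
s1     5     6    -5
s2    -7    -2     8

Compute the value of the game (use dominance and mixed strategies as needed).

1/5

Column 2 is strictly dominated by 1 for Bob (it gives Alice more in every row).
The remaining 2×2 game on (s1, s2) × (1, 3) has no saddle point. Let Alice play s1 with probability p; indifference gives 5p − 7(1−p) = −5p + 8(1−p), so p = 3/5.
Similarly Bob's optimal q on 1 is 13/25, and the value is 5·(13/25) + (-5)·(12/25) = 1/5.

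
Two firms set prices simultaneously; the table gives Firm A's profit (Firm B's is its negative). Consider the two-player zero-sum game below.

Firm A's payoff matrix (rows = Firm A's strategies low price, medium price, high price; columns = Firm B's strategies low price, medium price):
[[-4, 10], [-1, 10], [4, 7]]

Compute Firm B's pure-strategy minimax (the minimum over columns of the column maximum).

4

The worst case (largest entry) in each column is low price: 4, medium price: 10.
The best (smallest) of these is 4.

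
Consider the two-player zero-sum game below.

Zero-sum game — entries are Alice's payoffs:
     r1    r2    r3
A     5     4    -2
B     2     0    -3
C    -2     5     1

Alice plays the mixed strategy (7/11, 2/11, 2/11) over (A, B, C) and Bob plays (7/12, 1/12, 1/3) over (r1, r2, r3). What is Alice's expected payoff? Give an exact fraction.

Against (7/12, 1/12, 1/3), each row's expected payoff is A: 31/12; B: 1/6; C: -5/12.
Taking the (7/11, 2/11, 2/11)-weighted average: (7/11)·(31/12) + (2/11)·(1/6) + (2/11)·(-5/12) = 211/132.

211/132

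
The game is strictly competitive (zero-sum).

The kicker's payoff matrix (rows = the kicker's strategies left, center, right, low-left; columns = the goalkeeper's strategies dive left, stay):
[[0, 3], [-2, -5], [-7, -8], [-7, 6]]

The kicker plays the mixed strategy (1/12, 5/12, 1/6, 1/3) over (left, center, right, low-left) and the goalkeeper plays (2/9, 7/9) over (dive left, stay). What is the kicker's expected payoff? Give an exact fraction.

-101/54

Against (2/9, 7/9), each row's expected payoff is left: 7/3; center: -13/3; right: -70/9; low-left: 28/9.
Taking the (1/12, 5/12, 1/6, 1/3)-weighted average: (1/12)·(7/3) + (5/12)·(-13/3) + (1/6)·(-70/9) + (1/3)·(28/9) = -101/54.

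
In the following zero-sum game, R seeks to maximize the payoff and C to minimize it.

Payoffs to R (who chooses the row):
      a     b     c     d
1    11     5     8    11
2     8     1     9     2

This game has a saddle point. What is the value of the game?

5

Row minima: 5, 1 → R's maximin is 5.
Column maxima: 11, 5, 9, 11 → C's minimax is 5.
They coincide at (1, b), so the value is 5.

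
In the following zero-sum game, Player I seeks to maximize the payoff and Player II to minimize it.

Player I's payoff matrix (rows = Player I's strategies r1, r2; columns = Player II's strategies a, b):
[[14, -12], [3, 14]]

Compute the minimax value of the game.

Row minima are -12 and 3, so Player I's maximin is 3; column maxima are 14 and 14, so Player II's minimax is 14. These differ, so the equilibrium is in mixed strategies.
Let Player I play r1 with probability p. Player II is indifferent when 14p + 3(1−p) = −12p + 14(1−p), giving p = 11/37.
Let Player II play a with probability q. Player I is indifferent when 14q − 12(1−q) = 3q + 14(1−q), giving q = 26/37.
The value is 14·(26/37) + (-12)·(11/37) = 232/37.

232/37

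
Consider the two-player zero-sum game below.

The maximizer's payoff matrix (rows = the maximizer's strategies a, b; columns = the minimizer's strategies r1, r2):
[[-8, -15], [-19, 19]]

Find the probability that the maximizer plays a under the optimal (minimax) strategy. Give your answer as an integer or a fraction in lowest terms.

38/45

Row minima are -15 and -19, so the maximizer's maximin is -15; column maxima are -8 and 19, so the minimizer's minimax is -8. These differ, so the equilibrium is in mixed strategies.
Let the maximizer play a with probability p. The minimizer is indifferent when −8p − 19(1−p) = −15p + 19(1−p), giving p = 38/45.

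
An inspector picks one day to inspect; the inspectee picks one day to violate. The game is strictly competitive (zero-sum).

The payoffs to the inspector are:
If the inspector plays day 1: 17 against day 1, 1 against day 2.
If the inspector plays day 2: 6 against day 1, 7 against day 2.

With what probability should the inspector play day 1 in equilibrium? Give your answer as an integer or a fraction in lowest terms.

Row minima are 1 and 6, so the inspector's maximin is 6; column maxima are 17 and 7, so the inspectee's minimax is 7. These differ, so the equilibrium is in mixed strategies.
Let the inspector play day 1 with probability p. The inspectee is indifferent when 17p + 6(1−p) = p + 7(1−p), giving p = 1/17.

1/17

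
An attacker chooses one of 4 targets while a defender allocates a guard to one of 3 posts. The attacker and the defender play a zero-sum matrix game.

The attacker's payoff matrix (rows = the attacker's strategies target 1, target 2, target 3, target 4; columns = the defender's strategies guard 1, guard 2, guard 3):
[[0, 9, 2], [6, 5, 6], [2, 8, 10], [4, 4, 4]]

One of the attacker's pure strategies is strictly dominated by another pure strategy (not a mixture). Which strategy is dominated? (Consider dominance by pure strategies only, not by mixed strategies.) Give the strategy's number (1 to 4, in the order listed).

4

Compare target 4 with target 2: 6 > 4, 5 > 4, 6 > 4.
So target 2 strictly dominates target 4 for the attacker; target 4 is strictly dominated.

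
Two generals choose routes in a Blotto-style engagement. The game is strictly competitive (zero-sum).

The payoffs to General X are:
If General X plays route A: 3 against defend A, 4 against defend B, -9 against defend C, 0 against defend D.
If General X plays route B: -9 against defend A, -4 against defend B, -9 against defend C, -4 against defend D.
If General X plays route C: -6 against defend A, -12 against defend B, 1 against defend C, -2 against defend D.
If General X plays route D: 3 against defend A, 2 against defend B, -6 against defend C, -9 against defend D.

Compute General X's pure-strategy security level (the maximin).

The worst-case payoff for each row is route A: -9, route B: -9, route C: -12, route D: -9.
The best of these is -9.

-9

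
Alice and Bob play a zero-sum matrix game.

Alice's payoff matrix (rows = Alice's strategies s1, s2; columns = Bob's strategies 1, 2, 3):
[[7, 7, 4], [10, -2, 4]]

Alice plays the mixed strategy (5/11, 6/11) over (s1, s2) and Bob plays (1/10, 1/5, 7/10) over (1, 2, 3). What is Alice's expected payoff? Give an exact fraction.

449/110

Against (1/10, 1/5, 7/10), each row's expected payoff is s1: 49/10; s2: 17/5.
Taking the (5/11, 6/11)-weighted average: (5/11)·(49/10) + (6/11)·(17/5) = 449/110.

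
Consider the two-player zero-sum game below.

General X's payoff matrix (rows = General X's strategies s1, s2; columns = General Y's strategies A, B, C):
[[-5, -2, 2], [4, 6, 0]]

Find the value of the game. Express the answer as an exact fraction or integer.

Column B is strictly dominated by A for General Y (it gives General X more in every row).
The remaining 2×2 game on (s1, s2) × (A, C) has no saddle point. Let General X play s1 with probability p; indifference gives −5p + 4(1−p) = 2p, so p = 4/11.
Similarly General Y's optimal q on A is 2/11, and the value is -5·(2/11) + (2)·(9/11) = 8/11.

8/11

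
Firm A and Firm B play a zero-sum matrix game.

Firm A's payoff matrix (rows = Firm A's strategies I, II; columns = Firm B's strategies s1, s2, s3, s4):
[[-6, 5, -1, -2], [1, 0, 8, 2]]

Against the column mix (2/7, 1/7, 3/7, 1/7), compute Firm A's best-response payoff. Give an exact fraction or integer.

I: (-6)·(2/7) + (5)·(1/7) + (-1)·(3/7) + (-2)·(1/7) = -12/7.
II: (1)·(2/7) + (0)·(1/7) + (8)·(3/7) + (2)·(1/7) = 4.
The best pure response is II with expected payoff 4.

4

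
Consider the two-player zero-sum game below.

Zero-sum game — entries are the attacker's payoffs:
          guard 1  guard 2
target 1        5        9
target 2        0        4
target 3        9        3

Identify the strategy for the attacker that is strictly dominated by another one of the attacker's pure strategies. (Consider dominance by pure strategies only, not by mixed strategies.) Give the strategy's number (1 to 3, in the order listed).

2

Compare target 2 with target 1: 5 > 0, 9 > 4.
So target 1 strictly dominates target 2 for the attacker; target 2 is strictly dominated.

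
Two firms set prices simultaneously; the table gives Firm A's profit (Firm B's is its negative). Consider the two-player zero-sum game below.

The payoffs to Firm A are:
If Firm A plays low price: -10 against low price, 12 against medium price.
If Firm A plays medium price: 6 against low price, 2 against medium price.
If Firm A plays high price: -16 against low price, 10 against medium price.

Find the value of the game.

46/13

Row high price is strictly dominated by row low price, so Firm A never plays it.
The remaining 2×2 game on (low price, medium price) × (low price, medium price) has no saddle point. Let Firm A play low price with probability p; indifference gives −10p + 6(1−p) = 12p + 2(1−p), so p = 2/13.
Similarly Firm B's optimal q on low price is 5/13, and the value is -10·(5/13) + (12)·(8/13) = 46/13.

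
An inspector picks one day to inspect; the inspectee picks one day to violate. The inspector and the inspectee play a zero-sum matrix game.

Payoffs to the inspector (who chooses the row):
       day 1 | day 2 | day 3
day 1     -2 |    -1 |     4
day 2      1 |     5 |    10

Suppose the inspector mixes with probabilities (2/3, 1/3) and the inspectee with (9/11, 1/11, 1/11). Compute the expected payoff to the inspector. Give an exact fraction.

Against (9/11, 1/11, 1/11), each row's expected payoff is day 1: -15/11; day 2: 24/11.
Taking the (2/3, 1/3)-weighted average: (2/3)·(-15/11) + (1/3)·(24/11) = -2/11.

-2/11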